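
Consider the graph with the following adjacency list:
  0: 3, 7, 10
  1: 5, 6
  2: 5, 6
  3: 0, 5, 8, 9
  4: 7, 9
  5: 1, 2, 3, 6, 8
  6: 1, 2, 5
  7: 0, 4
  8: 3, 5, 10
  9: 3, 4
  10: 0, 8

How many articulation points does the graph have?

Removing 5 increases the component count from 1 to 2, so 5 is a cut vertex.
By contrast removing 3 leaves 1 component; it is not a cut vertex. No other vertex is a cut vertex either.

1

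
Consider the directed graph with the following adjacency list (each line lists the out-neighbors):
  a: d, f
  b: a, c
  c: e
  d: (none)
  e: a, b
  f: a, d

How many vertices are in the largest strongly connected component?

3

{b, c, e} are all mutually reachable — one SCC of size 3.
{a, f} are all mutually reachable — one SCC of size 2.
{d} is an SCC by itself.
The largest has 3 vertices.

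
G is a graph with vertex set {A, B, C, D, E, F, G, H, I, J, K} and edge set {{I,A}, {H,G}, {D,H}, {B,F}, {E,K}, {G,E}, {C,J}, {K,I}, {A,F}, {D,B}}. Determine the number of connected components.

2

Starting from C we can reach C, J. That is one component of size 2.
Starting from A we can reach A, B, D, E, F, G, H, I, K. That is one component of size 9.
Total: 2 components.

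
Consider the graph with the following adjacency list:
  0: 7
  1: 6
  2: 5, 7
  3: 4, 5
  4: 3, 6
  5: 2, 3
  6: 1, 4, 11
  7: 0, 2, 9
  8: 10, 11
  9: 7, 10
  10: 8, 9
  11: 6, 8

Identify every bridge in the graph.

0-7, 1-6

The edges on the cycle 4-3-5-2-7-9-10-8-11-6-4 are not bridges since each lies on that cycle.
But removing 0-7 disconnects 0 from 7; removing 6-1 disconnects 6 from 1 — these are bridges.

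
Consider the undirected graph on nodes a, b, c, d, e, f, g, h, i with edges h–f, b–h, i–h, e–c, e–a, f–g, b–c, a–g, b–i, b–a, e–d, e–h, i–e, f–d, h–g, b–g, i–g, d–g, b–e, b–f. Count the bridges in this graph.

0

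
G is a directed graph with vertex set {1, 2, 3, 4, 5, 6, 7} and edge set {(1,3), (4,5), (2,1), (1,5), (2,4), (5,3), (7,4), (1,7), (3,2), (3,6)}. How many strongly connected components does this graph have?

{1, 2, 3, 4, 5, 7} are all mutually reachable — one SCC of size 6.
{6} is an SCC by itself.
That gives 2 strongly connected components.

2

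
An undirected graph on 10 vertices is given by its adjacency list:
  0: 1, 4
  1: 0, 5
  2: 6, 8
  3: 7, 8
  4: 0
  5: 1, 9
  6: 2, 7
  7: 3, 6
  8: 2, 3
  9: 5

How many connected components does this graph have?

2

Starting from 0 we can reach 0, 1, 4, 5, 9. That is one component of size 5.
Starting from 2 we can reach 2, 3, 6, 7, 8. That is one component of size 5.
Total: 2 components.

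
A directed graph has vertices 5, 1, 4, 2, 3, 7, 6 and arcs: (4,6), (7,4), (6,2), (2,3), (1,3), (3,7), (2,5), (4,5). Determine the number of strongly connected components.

{2, 3, 4, 6, 7} are all mutually reachable — one SCC of size 5.
{5} is an SCC by itself.
{1} is an SCC by itself.
That gives 3 strongly connected components.

3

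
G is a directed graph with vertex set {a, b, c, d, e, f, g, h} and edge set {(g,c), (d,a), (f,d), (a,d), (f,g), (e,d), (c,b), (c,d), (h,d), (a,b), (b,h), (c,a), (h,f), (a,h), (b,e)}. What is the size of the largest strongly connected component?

8

{a, b, c, d, e, f, g, h} are all mutually reachable — one SCC of size 8.
The largest has 8 vertices.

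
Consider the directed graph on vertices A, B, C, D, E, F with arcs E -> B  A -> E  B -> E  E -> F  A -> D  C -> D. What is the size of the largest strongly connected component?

2

{B, E} are all mutually reachable — one SCC of size 2.
{A} is an SCC by itself.
{D} is an SCC by itself.
{C} is an SCC by itself.
{F} is an SCC by itself.
The largest has 2 vertices.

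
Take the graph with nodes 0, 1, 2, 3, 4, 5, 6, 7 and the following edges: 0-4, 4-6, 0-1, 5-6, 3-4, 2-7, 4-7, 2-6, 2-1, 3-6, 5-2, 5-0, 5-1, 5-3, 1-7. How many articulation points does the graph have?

Removing 0, for instance, still leaves 1 component. No single vertex removal increases the component count — the graph has no articulation points.

0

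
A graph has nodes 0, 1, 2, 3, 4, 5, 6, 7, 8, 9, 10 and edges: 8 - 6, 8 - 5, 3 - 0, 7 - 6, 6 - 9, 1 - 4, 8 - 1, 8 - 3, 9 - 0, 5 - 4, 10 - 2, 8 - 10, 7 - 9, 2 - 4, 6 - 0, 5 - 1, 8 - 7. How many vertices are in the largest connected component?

Starting from 0 we can reach 0, 1, 2, 3, 4, 5, 6, 7, 8, 9, 10. That is one component of size 11.
The largest has 11 vertices.

11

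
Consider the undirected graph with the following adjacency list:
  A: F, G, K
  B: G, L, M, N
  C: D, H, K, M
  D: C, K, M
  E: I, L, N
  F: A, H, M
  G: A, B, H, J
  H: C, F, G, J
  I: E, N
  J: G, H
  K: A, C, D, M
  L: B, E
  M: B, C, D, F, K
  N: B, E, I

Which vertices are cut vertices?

B

Removing B increases the component count from 1 to 2, so B is a cut vertex.
By contrast removing C leaves 1 component; it is not a cut vertex. No other vertex is a cut vertex either.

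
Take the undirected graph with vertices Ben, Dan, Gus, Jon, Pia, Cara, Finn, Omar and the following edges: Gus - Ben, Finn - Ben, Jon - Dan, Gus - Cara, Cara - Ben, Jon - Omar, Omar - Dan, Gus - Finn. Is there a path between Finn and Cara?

From Finn we can reach Ben, Gus, Cara, Finn, which includes Cara.

Yes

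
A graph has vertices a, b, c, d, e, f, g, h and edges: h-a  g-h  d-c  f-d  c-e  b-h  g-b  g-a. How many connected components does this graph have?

Starting from a we can reach a, b, g, h. That is one component of size 4.
Starting from c we can reach c, d, e, f. That is one component of size 4.
Total: 2 components.

2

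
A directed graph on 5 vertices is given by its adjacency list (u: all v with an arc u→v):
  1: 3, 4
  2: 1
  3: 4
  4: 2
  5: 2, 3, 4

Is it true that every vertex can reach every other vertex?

No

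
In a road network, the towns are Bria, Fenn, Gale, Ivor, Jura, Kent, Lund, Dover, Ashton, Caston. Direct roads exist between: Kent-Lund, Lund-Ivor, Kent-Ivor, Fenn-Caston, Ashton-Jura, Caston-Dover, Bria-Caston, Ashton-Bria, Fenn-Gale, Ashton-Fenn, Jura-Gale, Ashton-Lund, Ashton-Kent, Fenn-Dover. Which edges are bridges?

none

The edges on the cycle Ashton-Bria-Caston-Dover-Fenn-Ashton are not bridges since each lies on that cycle.
Every edge lies on some cycle, so there are no bridges.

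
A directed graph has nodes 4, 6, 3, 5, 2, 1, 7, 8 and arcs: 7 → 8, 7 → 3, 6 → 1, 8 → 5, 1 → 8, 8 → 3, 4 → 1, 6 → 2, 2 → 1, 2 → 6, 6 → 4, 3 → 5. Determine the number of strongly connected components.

{2, 6} are all mutually reachable — one SCC of size 2.
{8} is an SCC by itself.
{5} is an SCC by itself.
{3} is an SCC by itself.
{7} is an SCC by itself.
(and 2 more singleton SCCs)
That gives 7 strongly connected components.

7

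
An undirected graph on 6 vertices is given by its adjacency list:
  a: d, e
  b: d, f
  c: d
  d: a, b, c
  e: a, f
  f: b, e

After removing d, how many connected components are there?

2

With d gone, the remaining components are: {c}; {a, b, e, f}.
That is 2 components.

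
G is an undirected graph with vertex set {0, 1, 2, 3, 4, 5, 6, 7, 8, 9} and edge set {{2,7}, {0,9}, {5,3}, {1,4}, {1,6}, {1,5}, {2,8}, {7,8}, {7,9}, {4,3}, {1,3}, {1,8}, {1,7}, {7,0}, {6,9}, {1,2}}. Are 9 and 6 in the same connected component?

Yes

From 9 we can reach 0, 1, 2, 3, 4, 5, 6, 7, 8, 9, which includes 6.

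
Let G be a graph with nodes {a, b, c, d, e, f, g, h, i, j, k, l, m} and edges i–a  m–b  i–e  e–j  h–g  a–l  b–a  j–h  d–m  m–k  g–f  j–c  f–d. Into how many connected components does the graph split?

Starting from a we can reach a, b, c, d, e, f, g, h, i, j, k, l, m. That is one component of size 13.
Total: 1 component.

1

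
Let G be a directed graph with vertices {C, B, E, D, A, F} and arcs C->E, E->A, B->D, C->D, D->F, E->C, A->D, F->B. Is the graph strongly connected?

No

There is no directed path from B to E, so the graph is not strongly connected.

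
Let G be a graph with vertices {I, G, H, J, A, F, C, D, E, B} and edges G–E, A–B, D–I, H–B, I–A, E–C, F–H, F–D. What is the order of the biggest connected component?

6

J is isolated — a component by itself.
Starting from C we can reach C, E, G. That is one component of size 3.
Starting from A we can reach A, B, D, F, H, I. That is one component of size 6.
The largest has 6 vertices.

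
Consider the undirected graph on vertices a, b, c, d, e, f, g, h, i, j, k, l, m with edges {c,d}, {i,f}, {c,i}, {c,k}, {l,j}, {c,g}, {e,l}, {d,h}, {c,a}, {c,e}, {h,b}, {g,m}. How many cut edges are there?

removing g - m disconnects g from m; removing i - c disconnects i from c; removing l - j disconnects l from j; removing c - g disconnects c from g — these are bridges.
In total 12 edges are bridges.

12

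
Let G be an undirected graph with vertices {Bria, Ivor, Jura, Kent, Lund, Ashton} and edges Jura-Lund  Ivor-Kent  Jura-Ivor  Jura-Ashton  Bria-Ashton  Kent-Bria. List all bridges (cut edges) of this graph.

The edges on the cycle Jura-Ivor-Kent-Bria-Ashton-Jura are not bridges since each lies on that cycle.
But removing Jura-Lund disconnects Jura from Lund — this is a bridge.

Jura-Lund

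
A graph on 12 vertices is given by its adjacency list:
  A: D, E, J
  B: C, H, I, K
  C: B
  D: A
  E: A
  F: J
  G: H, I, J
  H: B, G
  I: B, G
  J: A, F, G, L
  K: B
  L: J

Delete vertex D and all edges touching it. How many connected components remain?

1

With D gone, the remaining components are: {A, B, C, E, F, G, H, I, J, K, L}.
That is 1 component.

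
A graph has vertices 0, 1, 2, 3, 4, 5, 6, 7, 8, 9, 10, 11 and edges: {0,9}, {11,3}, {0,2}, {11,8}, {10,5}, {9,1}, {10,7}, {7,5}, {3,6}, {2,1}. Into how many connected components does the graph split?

4 is isolated — a component by itself.
Starting from 5 we can reach 5, 7, 10. That is one component of size 3.
Starting from 3 we can reach 3, 6, 8, 11. That is one component of size 4.
Starting from 0 we can reach 0, 1, 2, 9. That is one component of size 4.
Total: 4 components.

4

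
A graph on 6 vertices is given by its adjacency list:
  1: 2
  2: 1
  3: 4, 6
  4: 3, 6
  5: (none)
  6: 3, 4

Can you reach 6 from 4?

From 4 we can reach 3, 4, 6, which includes 6.

Yes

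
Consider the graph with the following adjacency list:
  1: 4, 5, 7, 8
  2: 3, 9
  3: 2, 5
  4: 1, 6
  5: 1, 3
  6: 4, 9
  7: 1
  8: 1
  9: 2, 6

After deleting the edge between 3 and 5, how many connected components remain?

3 and 5 are still connected via 3-2-9-6-4-1-5, so the component count stays at 1.

1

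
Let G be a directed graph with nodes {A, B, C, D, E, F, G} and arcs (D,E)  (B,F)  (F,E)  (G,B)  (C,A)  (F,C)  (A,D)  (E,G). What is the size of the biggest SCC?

7

{A, B, C, D, E, F, G} are all mutually reachable — one SCC of size 7.
The largest has 7 vertices.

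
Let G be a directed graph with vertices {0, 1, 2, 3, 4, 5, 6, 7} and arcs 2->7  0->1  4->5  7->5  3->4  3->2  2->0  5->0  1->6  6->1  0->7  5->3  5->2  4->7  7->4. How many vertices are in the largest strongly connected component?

{0, 2, 3, 4, 5, 7} are all mutually reachable — one SCC of size 6.
{1, 6} are all mutually reachable — one SCC of size 2.
The largest has 6 vertices.

6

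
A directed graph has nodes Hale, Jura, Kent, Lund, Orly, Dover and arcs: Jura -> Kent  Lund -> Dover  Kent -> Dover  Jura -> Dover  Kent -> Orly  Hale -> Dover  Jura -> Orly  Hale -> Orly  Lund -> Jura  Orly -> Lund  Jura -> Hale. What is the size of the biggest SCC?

5

{Hale, Jura, Kent, Lund, Orly} are all mutually reachable — one SCC of size 5.
{Dover} is an SCC by itself.
The largest has 5 vertices.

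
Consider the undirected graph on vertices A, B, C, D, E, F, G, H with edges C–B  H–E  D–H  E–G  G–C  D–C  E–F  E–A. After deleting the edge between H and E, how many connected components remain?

H and E are still connected via H-D-C-G-E, so the component count stays at 1.

1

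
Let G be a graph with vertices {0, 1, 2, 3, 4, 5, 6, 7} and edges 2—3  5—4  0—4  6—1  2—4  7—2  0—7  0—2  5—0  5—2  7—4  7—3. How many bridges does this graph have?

The edges on the cycle 5-0-7-3-2-5 are not bridges since each lies on that cycle.
But removing 6—1 disconnects 6 from 1 — this is a bridge.

1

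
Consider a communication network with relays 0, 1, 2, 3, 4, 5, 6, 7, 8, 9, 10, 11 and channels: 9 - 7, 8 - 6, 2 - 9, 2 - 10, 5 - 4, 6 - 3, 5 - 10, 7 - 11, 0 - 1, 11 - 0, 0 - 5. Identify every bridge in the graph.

The edges on the cycle 2-9-7-11-0-5-10-2 are not bridges since each lies on that cycle.
But removing 4 - 5 disconnects 4 from 5; removing 6 - 3 disconnects 6 from 3; removing 8 - 6 disconnects 8 from 6; removing 0 - 1 disconnects 0 from 1 — these are bridges.

0-1, 3-6, 4-5, 6-8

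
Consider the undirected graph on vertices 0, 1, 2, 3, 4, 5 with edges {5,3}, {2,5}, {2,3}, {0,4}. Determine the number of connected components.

3

1 is isolated — a component by itself.
Starting from 0 we can reach 0, 4. That is one component of size 2.
Starting from 2 we can reach 2, 3, 5. That is one component of size 3.
Total: 3 components.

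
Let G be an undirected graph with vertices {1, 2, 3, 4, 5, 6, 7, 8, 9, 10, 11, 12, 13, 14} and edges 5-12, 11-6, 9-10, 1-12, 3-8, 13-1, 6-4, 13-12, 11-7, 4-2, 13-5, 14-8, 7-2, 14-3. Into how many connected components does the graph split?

4

Starting from 9 we can reach 9, 10. That is one component of size 2.
Starting from 3 we can reach 3, 8, 14. That is one component of size 3.
Starting from 1 we can reach 1, 5, 12, 13. That is one component of size 4.
Starting from 2 we can reach 2, 4, 6, 7, 11. That is one component of size 5.
Total: 4 components.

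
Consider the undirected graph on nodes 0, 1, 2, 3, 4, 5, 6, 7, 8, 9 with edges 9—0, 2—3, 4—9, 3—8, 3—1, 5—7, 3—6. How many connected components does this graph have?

3

Starting from 5 we can reach 5, 7. That is one component of size 2.
Starting from 0 we can reach 0, 4, 9. That is one component of size 3.
Starting from 1 we can reach 1, 2, 3, 6, 8. That is one component of size 5.
Total: 3 components.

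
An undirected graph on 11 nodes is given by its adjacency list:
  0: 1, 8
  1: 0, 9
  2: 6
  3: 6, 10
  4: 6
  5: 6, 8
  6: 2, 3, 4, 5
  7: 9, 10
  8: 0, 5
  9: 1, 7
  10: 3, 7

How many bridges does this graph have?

2

The edges on the cycle 0-8-5-6-3-10-7-9-1-0 are not bridges since each lies on that cycle.
But removing 4-6 disconnects 4 from 6; removing 2-6 disconnects 2 from 6 — these are bridges.
That makes 2 bridges.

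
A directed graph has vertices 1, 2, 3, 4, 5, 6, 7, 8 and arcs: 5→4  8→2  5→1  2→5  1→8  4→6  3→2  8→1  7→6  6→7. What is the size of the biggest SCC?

{1, 2, 5, 8} are all mutually reachable — one SCC of size 4.
{6, 7} are all mutually reachable — one SCC of size 2.
{4} is an SCC by itself.
{3} is an SCC by itself.
The largest has 4 vertices.

4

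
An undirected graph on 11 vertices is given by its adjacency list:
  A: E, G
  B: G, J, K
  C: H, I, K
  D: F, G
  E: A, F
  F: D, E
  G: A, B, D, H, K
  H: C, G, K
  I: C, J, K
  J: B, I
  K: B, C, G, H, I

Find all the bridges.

none

The edges on the cycle G-K-B-G are not bridges since each lies on that cycle.
Every edge lies on some cycle, so there are no bridges.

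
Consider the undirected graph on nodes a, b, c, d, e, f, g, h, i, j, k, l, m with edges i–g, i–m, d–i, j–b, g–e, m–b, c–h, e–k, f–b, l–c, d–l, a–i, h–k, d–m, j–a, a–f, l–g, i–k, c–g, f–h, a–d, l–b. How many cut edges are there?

0

The edges on the cycle a-d-l-c-g-e-k-h-f-a are not bridges since each lies on that cycle.
Every edge lies on some cycle, so there are no bridges.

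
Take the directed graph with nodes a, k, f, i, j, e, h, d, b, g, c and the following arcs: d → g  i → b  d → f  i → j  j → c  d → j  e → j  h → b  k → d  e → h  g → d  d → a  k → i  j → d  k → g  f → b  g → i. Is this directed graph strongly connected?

There is no directed path from f to g, so the graph is not strongly connected.

No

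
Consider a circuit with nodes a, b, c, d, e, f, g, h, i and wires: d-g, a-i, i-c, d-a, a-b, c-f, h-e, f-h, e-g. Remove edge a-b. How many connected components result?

Before removal there is 1 component.
a-b is a bridge — removing it separates a's side from b's side.
After removal: 2 components.

2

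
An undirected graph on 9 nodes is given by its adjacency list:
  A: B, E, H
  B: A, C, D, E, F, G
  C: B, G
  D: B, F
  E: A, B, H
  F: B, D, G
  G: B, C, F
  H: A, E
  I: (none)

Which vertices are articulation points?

B

Removing B increases the component count from 2 to 3, so B is a cut vertex.
By contrast removing D leaves 2 components; it is not a cut vertex. No other vertex is a cut vertex either.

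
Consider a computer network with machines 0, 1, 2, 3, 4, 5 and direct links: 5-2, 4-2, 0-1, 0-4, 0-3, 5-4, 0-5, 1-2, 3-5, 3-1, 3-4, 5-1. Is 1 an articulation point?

No

Deleting 1 leaves 1 component (was 1) (its neighbors 0, 2, 3, 5 remain connected to each other), so 1 is not a cut vertex.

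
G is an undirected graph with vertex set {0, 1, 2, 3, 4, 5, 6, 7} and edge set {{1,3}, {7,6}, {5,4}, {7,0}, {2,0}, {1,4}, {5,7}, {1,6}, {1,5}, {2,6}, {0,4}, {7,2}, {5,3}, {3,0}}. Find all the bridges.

The edges on the cycle 7-2-0-7 are not bridges since each lies on that cycle.
Every edge lies on some cycle, so there are no bridges.

none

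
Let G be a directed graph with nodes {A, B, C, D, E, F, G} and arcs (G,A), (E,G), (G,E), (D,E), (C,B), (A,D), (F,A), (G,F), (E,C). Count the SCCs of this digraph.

{A, D, E, F, G} are all mutually reachable — one SCC of size 5.
{C} is an SCC by itself.
{B} is an SCC by itself.
That gives 3 strongly connected components.

3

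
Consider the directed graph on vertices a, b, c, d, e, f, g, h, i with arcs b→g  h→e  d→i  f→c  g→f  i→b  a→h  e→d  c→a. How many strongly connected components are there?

1

{a, b, c, d, e, f, g, h, i} are all mutually reachable — one SCC of size 9.
That gives 1 strongly connected component.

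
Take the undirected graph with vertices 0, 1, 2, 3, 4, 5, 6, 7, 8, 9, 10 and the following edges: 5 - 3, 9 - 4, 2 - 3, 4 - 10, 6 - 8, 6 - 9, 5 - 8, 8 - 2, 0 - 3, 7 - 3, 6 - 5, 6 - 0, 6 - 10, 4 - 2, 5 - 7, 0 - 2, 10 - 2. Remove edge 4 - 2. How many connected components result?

2

4 and 2 are still connected via 4-10-2, so the component count stays at 2.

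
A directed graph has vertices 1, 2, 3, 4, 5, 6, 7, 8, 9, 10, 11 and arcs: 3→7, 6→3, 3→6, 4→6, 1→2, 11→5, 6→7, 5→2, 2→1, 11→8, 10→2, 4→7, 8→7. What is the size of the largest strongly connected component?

2

{3, 6} are all mutually reachable — one SCC of size 2.
{1, 2} are all mutually reachable — one SCC of size 2.
{7} is an SCC by itself.
{4} is an SCC by itself.
{10} is an SCC by itself.
(and 4 more singleton SCCs)
The largest has 2 vertices.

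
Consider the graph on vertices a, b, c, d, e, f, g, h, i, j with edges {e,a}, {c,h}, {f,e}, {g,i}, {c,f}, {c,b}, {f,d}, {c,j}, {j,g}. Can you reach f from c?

Yes

From c we can reach a, b, c, d, e, f, g, h, i, j, which includes f.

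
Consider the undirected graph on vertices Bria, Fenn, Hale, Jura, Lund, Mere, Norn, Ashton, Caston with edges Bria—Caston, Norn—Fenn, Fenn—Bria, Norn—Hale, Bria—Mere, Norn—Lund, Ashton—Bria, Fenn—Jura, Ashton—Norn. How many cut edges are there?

5

The edges on the cycle Ashton-Norn-Fenn-Bria-Ashton are not bridges since each lies on that cycle.
But removing Norn—Lund disconnects Norn from Lund; removing Bria—Mere disconnects Bria from Mere; removing Caston—Bria disconnects Caston from Bria; removing Norn—Hale disconnects Norn from Hale — these are bridges.
In total 5 edges are bridges.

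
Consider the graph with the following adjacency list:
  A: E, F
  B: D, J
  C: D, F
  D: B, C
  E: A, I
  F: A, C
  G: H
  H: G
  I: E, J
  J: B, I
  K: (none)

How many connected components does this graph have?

K is isolated — a component by itself.
Starting from G we can reach G, H. That is one component of size 2.
Starting from A we can reach A, B, C, D, E, F, I, J. That is one component of size 8.
Total: 3 components.

3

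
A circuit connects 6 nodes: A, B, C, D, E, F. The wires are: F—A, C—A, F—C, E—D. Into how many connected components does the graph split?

3

B is isolated — a component by itself.
Starting from D we can reach D, E. That is one component of size 2.
Starting from A we can reach A, C, F. That is one component of size 3.
Total: 3 components.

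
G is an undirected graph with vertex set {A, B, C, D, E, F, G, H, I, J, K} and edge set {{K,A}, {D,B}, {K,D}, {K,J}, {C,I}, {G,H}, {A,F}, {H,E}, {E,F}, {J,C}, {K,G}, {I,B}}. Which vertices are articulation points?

K

Removing K increases the component count from 1 to 2, so K is a cut vertex.
By contrast removing J leaves 1 component; it is not a cut vertex. No other vertex is a cut vertex either.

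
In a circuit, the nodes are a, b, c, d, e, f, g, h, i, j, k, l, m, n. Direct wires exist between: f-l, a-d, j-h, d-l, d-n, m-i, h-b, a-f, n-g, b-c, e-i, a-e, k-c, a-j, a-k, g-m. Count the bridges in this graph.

The edges on the cycle a-f-l-d-a are not bridges since each lies on that cycle.
Every edge lies on some cycle, so there are no bridges.

0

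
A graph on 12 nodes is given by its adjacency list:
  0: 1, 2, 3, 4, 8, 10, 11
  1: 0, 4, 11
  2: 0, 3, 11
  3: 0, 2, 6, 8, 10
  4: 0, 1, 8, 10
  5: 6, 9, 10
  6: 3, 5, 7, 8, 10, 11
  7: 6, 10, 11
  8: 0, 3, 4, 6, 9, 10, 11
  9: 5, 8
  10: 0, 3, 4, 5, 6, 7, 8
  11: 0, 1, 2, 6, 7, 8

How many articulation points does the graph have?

0

Removing 1, for instance, still leaves 1 component. No single vertex removal increases the component count — the graph has no articulation points.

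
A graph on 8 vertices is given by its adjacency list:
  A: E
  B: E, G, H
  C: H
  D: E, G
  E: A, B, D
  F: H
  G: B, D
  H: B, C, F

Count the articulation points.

3

Removing B increases the component count from 1 to 2, so B is a cut vertex.
Removing E increases the component count from 1 to 2, so E is a cut vertex.
Removing H increases the component count from 1 to 3, so H is a cut vertex.
By contrast removing D leaves 1 component; it is not a cut vertex. No other vertex is a cut vertex either.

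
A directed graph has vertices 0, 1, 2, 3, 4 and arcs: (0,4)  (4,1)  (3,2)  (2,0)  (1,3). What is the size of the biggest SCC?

5

{0, 1, 2, 3, 4} are all mutually reachable — one SCC of size 5.
The largest has 5 vertices.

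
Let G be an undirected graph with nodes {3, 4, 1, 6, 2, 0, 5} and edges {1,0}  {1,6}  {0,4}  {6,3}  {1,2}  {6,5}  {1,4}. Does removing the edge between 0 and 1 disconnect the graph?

After removing 0-1, the path 0-4-1 still connects them, so the edge is not a bridge.

No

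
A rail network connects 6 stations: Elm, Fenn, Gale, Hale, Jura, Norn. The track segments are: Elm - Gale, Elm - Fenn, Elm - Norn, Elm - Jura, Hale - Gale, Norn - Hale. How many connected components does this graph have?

1

Starting from Elm we can reach Elm, Fenn, Gale, Hale, Jura, Norn. That is one component of size 6.
Total: 1 component.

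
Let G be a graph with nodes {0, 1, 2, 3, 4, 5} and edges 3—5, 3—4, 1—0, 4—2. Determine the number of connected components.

2

Starting from 0 we can reach 0, 1. That is one component of size 2.
Starting from 2 we can reach 2, 3, 4, 5. That is one component of size 4.
Total: 2 components.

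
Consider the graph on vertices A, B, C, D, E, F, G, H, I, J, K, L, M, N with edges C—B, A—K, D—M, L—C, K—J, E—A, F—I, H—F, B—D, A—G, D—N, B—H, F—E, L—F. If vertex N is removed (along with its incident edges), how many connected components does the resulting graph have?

1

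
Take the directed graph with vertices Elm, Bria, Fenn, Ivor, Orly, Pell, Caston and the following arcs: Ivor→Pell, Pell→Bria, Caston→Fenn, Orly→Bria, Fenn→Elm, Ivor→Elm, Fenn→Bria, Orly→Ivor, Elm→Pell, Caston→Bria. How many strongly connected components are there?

{Caston} is an SCC by itself.
{Elm} is an SCC by itself.
{Bria} is an SCC by itself.
{Fenn} is an SCC by itself.
{Pell} is an SCC by itself.
(and 2 more singleton SCCs)
That gives 7 strongly connected components.

7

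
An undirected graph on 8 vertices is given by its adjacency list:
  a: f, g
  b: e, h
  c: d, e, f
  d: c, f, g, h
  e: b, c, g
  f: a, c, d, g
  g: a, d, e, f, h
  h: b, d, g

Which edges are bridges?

none

The edges on the cycle g-h-b-e-g are not bridges since each lies on that cycle.
Every edge lies on some cycle, so there are no bridges.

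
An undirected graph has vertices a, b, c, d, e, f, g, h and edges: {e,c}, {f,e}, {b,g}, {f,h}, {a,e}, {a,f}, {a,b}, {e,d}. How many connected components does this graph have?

1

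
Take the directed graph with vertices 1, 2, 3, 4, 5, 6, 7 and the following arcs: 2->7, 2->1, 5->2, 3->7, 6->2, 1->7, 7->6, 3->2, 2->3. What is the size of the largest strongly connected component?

{1, 2, 3, 6, 7} are all mutually reachable — one SCC of size 5.
{5} is an SCC by itself.
{4} is an SCC by itself.
The largest has 5 vertices.

5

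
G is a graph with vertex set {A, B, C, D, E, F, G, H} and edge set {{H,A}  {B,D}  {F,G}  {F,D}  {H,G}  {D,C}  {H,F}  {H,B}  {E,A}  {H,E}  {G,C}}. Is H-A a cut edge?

No

After removing H-A, the path H-E-A still connects them, so the edge is not a bridge.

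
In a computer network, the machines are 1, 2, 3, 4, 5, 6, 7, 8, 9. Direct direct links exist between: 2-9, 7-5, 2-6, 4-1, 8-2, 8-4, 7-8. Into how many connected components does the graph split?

3 is isolated — a component by itself.
Starting from 1 we can reach 1, 2, 4, 5, 6, 7, 8, 9. That is one component of size 8.
Total: 2 components.

2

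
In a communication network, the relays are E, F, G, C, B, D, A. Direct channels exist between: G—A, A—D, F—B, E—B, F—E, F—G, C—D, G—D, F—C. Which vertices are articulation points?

F

Removing F increases the component count from 1 to 2, so F is a cut vertex.
By contrast removing G leaves 1 component; it is not a cut vertex. No other vertex is a cut vertex either.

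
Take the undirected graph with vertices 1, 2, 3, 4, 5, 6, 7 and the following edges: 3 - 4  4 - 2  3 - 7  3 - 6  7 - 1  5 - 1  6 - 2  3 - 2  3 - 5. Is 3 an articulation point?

Yes

Deleting 3 raises the number of components from 1 to 2, so 3 is a cut vertex.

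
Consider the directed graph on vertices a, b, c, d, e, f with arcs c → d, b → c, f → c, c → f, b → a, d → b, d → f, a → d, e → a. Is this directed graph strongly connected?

There is no directed path from c to e, so the graph is not strongly connected.

No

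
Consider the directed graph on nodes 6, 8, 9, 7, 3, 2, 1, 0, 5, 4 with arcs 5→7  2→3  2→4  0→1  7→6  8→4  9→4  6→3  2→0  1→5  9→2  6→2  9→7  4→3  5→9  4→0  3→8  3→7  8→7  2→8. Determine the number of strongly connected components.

{0, 1, 2, 3, 4, 5, 6, 7, 8, 9} are all mutually reachable — one SCC of size 10.
That gives 1 strongly connected component.

1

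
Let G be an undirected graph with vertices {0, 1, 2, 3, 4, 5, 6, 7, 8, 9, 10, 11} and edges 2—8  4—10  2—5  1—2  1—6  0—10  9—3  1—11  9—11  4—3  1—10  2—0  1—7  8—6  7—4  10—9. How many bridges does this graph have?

The edges on the cycle 1-2-0-10-1 are not bridges since each lies on that cycle.
But removing 2—5 disconnects 2 from 5 — this is a bridge.

1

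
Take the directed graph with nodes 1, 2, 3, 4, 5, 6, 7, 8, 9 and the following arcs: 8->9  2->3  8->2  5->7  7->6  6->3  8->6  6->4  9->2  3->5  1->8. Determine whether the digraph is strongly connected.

There is no directed path from 3 to 9, so the graph is not strongly connected.

No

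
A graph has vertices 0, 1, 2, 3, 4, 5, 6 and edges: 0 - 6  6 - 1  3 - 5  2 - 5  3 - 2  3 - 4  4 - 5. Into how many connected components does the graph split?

Starting from 0 we can reach 0, 1, 6. That is one component of size 3.
Starting from 2 we can reach 2, 3, 4, 5. That is one component of size 4.
Total: 2 components.

2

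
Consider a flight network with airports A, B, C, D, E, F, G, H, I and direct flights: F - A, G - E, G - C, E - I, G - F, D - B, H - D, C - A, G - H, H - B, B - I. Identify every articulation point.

G

Removing G increases the component count from 1 to 2, so G is a cut vertex.
By contrast removing C leaves 1 component; it is not a cut vertex. No other vertex is a cut vertex either.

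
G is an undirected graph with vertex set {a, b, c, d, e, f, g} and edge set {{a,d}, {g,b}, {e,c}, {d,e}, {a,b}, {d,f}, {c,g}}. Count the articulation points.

Removing d increases the component count from 1 to 2, so d is a cut vertex.
By contrast removing e leaves 1 component; it is not a cut vertex. No other vertex is a cut vertex either.

1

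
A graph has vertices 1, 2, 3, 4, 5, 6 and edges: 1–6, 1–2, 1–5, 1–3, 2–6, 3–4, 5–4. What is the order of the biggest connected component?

6

Starting from 1 we can reach 1, 2, 3, 4, 5, 6. That is one component of size 6.
The largest has 6 vertices.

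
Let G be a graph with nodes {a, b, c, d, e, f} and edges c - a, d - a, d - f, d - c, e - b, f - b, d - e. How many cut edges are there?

0

The edges on the cycle d-c-a-d are not bridges since each lies on that cycle.
Every edge lies on some cycle, so there are no bridges.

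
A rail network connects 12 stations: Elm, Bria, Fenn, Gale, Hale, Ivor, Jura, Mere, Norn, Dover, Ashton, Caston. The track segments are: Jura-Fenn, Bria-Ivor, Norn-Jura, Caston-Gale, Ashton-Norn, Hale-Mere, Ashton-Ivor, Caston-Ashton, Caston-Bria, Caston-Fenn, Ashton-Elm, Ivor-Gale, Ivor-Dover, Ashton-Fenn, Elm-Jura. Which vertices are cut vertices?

Ivor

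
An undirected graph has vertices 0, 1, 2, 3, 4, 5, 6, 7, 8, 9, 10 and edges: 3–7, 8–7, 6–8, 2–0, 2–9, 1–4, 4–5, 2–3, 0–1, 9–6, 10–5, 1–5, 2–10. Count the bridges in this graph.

0

The edges on the cycle 2-9-6-8-7-3-2 are not bridges since each lies on that cycle.
Every edge lies on some cycle, so there are no bridges.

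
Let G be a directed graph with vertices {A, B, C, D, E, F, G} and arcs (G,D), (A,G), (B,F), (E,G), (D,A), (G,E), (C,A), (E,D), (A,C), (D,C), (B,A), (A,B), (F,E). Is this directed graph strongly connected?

Yes

From D we can reach every vertex (A, B, C, D, E, F, G), and every vertex can reach D (A, B, C, D, E, F, G). So the whole graph is one strongly connected component.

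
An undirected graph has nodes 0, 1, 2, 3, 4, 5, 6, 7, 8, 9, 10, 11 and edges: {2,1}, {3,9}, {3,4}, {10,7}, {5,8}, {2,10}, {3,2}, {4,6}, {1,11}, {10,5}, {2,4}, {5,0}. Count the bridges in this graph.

9

The edges on the cycle 3-2-4-3 are not bridges since each lies on that cycle.
But removing 7-10 disconnects 7 from 10; removing 6-4 disconnects 6 from 4; removing 2-10 disconnects 2 from 10; removing 8-5 disconnects 8 from 5 — these are bridges.
In total 9 edges are bridges.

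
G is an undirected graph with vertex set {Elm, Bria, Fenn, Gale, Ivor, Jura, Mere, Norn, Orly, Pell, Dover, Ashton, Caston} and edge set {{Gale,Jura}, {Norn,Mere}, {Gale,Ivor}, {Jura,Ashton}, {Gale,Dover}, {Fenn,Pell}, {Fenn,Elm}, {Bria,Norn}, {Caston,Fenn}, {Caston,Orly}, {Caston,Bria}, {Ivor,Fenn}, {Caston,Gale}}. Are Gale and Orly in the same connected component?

Yes

From Gale we can reach Elm, Bria, Fenn, Gale, Ivor, Jura, Mere, Norn, Orly, Pell, Dover, Ashton, Caston, which includes Orly.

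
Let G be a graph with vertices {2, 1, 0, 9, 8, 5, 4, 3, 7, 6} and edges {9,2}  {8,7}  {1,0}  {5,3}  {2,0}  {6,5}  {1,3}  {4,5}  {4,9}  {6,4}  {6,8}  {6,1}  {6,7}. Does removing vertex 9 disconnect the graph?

No

Deleting 9 leaves 1 component (was 1) (its neighbors 2, 4 remain connected to each other), so 9 is not a cut vertex.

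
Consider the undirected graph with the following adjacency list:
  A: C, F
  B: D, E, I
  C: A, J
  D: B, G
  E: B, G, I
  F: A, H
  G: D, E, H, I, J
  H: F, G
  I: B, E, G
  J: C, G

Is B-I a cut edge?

No

After removing B-I, the path B-E-I still connects them, so the edge is not a bridge.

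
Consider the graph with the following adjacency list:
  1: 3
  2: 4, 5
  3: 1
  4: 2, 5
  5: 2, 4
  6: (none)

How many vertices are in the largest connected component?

3

6 is isolated — a component by itself.
Starting from 1 we can reach 1, 3. That is one component of size 2.
Starting from 2 we can reach 2, 4, 5. That is one component of size 3.
The largest has 3 vertices.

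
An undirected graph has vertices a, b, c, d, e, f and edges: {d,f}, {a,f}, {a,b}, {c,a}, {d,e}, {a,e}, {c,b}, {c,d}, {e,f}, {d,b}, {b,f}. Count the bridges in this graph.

The edges on the cycle c-d-e-f-a-c are not bridges since each lies on that cycle.
Every edge lies on some cycle, so there are no bridges.

0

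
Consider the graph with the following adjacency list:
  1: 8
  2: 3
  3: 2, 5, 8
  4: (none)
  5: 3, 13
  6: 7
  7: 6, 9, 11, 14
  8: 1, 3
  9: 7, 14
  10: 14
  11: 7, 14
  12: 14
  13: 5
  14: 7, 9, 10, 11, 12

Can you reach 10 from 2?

The component containing 2 is {1, 2, 3, 5, 8, 13}, and 10 is not in it.

No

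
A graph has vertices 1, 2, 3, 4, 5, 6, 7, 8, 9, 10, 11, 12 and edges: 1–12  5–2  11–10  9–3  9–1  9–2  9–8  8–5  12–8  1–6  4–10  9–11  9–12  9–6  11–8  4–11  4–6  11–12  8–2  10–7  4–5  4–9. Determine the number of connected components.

1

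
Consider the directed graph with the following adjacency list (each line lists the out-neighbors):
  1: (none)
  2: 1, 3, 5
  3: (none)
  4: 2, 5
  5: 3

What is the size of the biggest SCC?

1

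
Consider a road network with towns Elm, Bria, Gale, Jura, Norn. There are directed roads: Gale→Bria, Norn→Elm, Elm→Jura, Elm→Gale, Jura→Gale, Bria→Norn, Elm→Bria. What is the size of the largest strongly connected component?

5

{Elm, Bria, Gale, Jura, Norn} are all mutually reachable — one SCC of size 5.
The largest has 5 vertices.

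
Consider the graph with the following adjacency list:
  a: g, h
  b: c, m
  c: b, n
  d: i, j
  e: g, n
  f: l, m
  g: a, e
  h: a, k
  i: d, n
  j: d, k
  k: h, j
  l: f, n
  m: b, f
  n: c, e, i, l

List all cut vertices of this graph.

n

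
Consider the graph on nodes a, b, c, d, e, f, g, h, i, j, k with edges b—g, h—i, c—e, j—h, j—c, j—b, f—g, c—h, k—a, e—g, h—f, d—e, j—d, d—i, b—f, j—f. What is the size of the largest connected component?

9

Starting from a we can reach a, k. That is one component of size 2.
Starting from b we can reach b, c, d, e, f, g, h, i, j. That is one component of size 9.
The largest has 9 vertices.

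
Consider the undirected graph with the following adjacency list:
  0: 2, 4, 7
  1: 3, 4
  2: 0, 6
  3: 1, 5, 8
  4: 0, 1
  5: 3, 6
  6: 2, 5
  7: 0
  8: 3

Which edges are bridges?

0-7, 3-8

The edges on the cycle 4-0-2-6-5-3-1-4 are not bridges since each lies on that cycle.
But removing 8-3 disconnects 8 from 3; removing 7-0 disconnects 7 from 0 — these are bridges.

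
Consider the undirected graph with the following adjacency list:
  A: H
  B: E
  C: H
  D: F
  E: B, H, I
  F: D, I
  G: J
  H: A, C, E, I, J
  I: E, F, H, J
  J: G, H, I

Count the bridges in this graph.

The edges on the cycle H-I-E-H are not bridges since each lies on that cycle.
But removing I-F disconnects I from F; removing D-F disconnects D from F; removing J-G disconnects J from G; removing A-H disconnects A from H — these are bridges.
In total 6 edges are bridges.

6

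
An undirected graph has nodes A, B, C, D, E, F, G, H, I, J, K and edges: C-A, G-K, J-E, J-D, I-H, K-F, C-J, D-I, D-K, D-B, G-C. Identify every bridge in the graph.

A-C, B-D, D-I, E-J, F-K, H-I

The edges on the cycle G-C-J-D-K-G are not bridges since each lies on that cycle.
But removing C-A disconnects C from A; removing B-D disconnects B from D; removing I-H disconnects I from H; removing D-I disconnects D from I — these are bridges.
In total 6 edges are bridges.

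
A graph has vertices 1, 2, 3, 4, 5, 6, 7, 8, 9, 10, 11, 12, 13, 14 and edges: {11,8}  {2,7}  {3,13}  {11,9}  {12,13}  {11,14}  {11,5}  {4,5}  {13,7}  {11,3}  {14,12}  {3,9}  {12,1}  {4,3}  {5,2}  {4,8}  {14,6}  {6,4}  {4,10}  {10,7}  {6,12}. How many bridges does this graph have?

The edges on the cycle 4-10-7-13-3-4 are not bridges since each lies on that cycle.
But removing 1 - 12 disconnects 1 from 12 — this is a bridge.

1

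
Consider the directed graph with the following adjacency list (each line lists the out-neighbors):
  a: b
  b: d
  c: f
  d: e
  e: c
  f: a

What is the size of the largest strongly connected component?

6

{a, b, c, d, e, f} are all mutually reachable — one SCC of size 6.
The largest has 6 vertices.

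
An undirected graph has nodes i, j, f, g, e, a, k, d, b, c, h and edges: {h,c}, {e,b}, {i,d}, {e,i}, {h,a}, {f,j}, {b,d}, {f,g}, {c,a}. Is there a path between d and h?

The component containing d is {b, d, e, i}, and h is not in it.

No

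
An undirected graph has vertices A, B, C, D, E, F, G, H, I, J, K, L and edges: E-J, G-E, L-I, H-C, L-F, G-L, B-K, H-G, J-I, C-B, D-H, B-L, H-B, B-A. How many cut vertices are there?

3

Removing B increases the component count from 1 to 3, so B is a cut vertex.
Removing H increases the component count from 1 to 2, so H is a cut vertex.
Removing L increases the component count from 1 to 2, so L is a cut vertex.
By contrast removing D leaves 1 component; it is not a cut vertex. No other vertex is a cut vertex either.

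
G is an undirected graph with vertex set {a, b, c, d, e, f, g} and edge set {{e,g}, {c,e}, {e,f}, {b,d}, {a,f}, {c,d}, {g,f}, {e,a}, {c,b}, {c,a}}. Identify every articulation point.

Removing c increases the component count from 1 to 2, so c is a cut vertex.
By contrast removing e leaves 1 component; it is not a cut vertex. No other vertex is a cut vertex either.

c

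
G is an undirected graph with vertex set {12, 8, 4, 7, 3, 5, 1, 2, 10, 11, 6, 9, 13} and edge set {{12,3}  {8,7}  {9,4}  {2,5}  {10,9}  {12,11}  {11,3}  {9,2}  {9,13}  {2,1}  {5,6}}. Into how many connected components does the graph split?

3

Starting from 7 we can reach 7, 8. That is one component of size 2.
Starting from 3 we can reach 3, 11, 12. That is one component of size 3.
Starting from 1 we can reach 1, 2, 4, 5, 6, 9, 10, 13. That is one component of size 8.
Total: 3 components.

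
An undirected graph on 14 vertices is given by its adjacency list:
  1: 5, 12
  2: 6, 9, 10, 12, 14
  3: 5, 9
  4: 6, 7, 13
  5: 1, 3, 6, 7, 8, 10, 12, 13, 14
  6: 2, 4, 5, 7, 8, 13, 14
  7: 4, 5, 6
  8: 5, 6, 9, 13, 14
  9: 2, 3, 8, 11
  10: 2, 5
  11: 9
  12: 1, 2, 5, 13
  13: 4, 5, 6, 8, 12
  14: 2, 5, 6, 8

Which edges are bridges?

11-9

The edges on the cycle 8-9-3-5-8 are not bridges since each lies on that cycle.
But removing 9-11 disconnects 9 from 11 — this is a bridge.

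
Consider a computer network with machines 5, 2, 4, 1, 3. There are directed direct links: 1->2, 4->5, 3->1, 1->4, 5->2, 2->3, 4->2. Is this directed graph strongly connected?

From 3 we can reach every vertex (1, 2, 3, 4, 5), and every vertex can reach 3 (1, 2, 3, 4, 5). So the whole graph is one strongly connected component.

Yes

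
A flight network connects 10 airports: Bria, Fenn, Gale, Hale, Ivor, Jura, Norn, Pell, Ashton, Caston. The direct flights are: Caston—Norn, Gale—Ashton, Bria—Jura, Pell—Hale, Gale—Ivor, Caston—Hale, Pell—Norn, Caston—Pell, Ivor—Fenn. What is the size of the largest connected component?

4

Starting from Bria we can reach Bria, Jura. That is one component of size 2.
Starting from Hale we can reach Hale, Norn, Pell, Caston. That is one component of size 4.
Starting from Fenn we can reach Fenn, Gale, Ivor, Ashton. That is one component of size 4.
The largest has 4 vertices.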